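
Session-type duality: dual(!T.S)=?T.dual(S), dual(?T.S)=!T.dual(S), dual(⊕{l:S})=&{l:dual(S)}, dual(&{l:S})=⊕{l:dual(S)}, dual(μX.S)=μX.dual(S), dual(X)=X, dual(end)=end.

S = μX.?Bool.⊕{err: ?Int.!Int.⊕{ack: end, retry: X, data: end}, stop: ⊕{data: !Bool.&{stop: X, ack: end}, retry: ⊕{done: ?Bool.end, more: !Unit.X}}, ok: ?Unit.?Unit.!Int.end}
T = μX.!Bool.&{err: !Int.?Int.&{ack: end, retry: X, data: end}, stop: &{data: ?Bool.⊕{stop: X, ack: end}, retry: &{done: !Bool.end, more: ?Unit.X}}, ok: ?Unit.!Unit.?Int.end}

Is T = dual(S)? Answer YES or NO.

NO

μX | μX  ok (binder kept)
  ?Bool | !Bool  ok
    ⊕{err,stop,ok} | &{err,stop,ok}  ok label sets agree
      [err]
        ?Int | !Int  ok
          !Int | ?Int  ok
            ⊕{ack,retry,data} | &{ack,retry,data}  ok label sets agree
              [ack]
                end | end  ok
              [retry]
                X | X  ok
              [data]
                end | end  ok
      [stop]
        ⊕{data,retry} | &{data,retry}  ok label sets agree
          [data]
            !Bool | ?Bool  ok
              &{stop,ack} | ⊕{stop,ack}  ok label sets agree
                [stop]
                  X | X  ok
                [ack]
                  end | end  ok
          [retry]
            ⊕{done,more} | &{done,more}  ok label sets agree
              [done]
                ?Bool | !Bool  ok
                  end | end  ok
              [more]
                !Unit | ?Unit  ok
                  X | X  ok
      [ok]
        ?Unit | ?Unit  ✗ same direction on both sides — not dual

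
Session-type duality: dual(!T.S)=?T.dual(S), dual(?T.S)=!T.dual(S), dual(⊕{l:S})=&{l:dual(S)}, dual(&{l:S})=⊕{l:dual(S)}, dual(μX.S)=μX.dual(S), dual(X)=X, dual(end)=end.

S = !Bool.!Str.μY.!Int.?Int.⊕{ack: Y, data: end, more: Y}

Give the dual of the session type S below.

?Bool.?Str.μY.?Int.!Int.&{ack: Y, data: end, more: Y}

!Bool → ?Bool
  !Str → ?Str
    μY → μY  (μ self-dual)
      !Int → ?Int
        ?Int → !Int
          ⊕{ack,data,more} → &{ack,data,more}  (⊕→&)
            [ack]
              Y ↦ Y
            [data]
              end ↦ end
            [more]
              Y ↦ Y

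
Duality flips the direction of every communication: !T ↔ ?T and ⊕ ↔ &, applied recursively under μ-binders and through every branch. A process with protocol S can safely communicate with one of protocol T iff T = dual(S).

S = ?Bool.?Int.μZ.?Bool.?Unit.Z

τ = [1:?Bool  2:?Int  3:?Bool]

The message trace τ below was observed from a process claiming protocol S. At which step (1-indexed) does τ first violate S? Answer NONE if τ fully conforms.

[1] ?Bool  ✓  now at ?Int.μZ.…
[2] ?Int  ✓  now at μZ.…
[3] ?Bool  ✓  now at ?Unit.μZ.…
τ conforms to S (length 3)

NONE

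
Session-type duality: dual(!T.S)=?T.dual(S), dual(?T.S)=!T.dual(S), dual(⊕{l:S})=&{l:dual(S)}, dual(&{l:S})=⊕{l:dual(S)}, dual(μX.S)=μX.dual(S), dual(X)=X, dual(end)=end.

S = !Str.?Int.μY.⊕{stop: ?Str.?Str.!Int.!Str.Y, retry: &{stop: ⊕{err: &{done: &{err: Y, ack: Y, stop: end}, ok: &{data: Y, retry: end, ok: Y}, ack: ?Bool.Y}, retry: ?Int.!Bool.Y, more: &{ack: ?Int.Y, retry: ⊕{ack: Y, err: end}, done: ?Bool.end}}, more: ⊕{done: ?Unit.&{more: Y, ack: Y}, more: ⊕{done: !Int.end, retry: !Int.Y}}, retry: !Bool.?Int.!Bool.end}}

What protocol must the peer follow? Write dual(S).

?Str.!Int.μY.&{stop: !Str.!Str.?Int.?Str.Y, retry: ⊕{stop: &{err: ⊕{done: ⊕{err: Y, ack: Y, stop: end}, ok: ⊕{data: Y, retry: end, ok: Y}, ack: !Bool.Y}, retry: !Int.?Bool.Y, more: ⊕{ack: !Int.Y, retry: &{ack: Y, err: end}, done: !Bool.end}}, more: &{done: !Unit.⊕{more: Y, ack: Y}, more: &{done: ?Int.end, retry: ?Int.Y}}, retry: ?Bool.!Int.?Bool.end}}

!Str = ?Str
  ?Int = !Int
    μY = μY  (binder kept)
      ⊕{stop,retry} = &{stop,retry}  (select→offer)
        case stop:
          ?Str = !Str
            ?Str = !Str
              !Int = ?Int
                !Str = ?Str
                  dual(Y) = Y
        case retry:
          &{stop,more,retry} = ⊕{stop,more,retry}  (&→⊕)
            case stop:
              ⊕{err,retry,more} = &{err,retry,more}  (select→offer)
                case err:
                  &{done,ok,ack} = ⊕{done,ok,ack}  (&→⊕)
                    case done:
                      &{err,ack,stop} = ⊕{err,ack,stop}  (&→⊕)
                        case err:
                          dual(Y) = Y
                        case ack:
                          dual(Y) = Y
                        case stop:
                          dual(end) = end
                    case ok:
                      &{data,retry,ok} = ⊕{data,retry,ok}  (&→⊕)
                        case data:
                          dual(Y) = Y
                        case retry:
                          dual(end) = end
                        case ok:
                          dual(Y) = Y
                    case ack:
                      ?Bool = !Bool
                        dual(Y) = Y
                case retry:
                  ?Int = !Int
                    !Bool = ?Bool
                      dual(Y) = Y
                case more:
                  &{ack,retry,done} = ⊕{ack,retry,done}  (&→⊕)
                    case ack:
                      ?Int = !Int
                        dual(Y) = Y
                    case retry:
                      ⊕{ack,err} = &{ack,err}  (select→offer)
                        case ack:
                          dual(Y) = Y
                        case err:
                          dual(end) = end
                    case done:
                      ?Bool = !Bool
                        dual(end) = end
            case more:
              ⊕{done,more} = &{done,more}  (select→offer)
                case done:
                  ?Unit = !Unit
                    &{more,ack} = ⊕{more,ack}  (&→⊕)
                      case more:
                        dual(Y) = Y
                      case ack:
                        dual(Y) = Y
                case more:
                  ⊕{done,retry} = &{done,retry}  (select→offer)
                    case done:
                      !Int = ?Int
                        dual(end) = end
                    case retry:
                      !Int = ?Int
                        dual(Y) = Y
            case retry:
              !Bool = ?Bool
                ?Int = !Int
                  !Bool = ?Bool
                    dual(end) = end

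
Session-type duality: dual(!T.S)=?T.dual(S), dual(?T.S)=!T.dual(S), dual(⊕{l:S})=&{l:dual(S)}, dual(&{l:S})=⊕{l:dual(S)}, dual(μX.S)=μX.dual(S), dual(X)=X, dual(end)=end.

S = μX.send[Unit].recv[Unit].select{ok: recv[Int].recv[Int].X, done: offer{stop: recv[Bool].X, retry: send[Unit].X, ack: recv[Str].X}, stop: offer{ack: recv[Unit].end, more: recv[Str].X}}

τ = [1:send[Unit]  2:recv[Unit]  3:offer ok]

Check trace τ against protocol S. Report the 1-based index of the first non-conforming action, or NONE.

@1 send[Unit]  ✓  now at recv[Unit].select{ok: recv[Int].recv[Int].μX.…, done: offer{stop: recv[Bool].μX.…, retry: send[Unit].μX.…, ack: recv[Str].μX.…}, stop: offer{ack: recv[Unit].end, more: recv[Str].μX.…}}
@2 recv[Unit]  ✓  now at select{ok: recv[Int].recv[Int].μX.…, done: offer{stop: recv[Bool].μX.…, retry: send[Unit].μX.…, ack: recv[Str].μX.…}, stop: offer{ack: recv[Unit].end, more: recv[Str].μX.…}}
@3 got offer ok, protocol expects select ok or select done or select stop  ✗

3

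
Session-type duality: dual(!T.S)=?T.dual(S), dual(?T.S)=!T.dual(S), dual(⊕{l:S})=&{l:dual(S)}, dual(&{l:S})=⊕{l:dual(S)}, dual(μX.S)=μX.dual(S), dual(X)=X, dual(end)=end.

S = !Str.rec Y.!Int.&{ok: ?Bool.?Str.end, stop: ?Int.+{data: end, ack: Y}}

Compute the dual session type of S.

?Str.rec Y.?Int.+{ok: !Bool.!Str.end, stop: !Int.&{data: end, ack: Y}}

!Str = ?Str
  rec Y = rec Y  (μ self-dual)
    !Int = ?Int
      &{ok,stop} = +{ok,stop}  (offer→select)
        case ok:
          ?Bool = !Bool
            ?Str = !Str
              end self-dual
        case stop:
          ?Int = !Int
            +{data,ack} = &{data,ack}  (internal→external)
              case data:
                end self-dual
              case ack:
                Y self-dual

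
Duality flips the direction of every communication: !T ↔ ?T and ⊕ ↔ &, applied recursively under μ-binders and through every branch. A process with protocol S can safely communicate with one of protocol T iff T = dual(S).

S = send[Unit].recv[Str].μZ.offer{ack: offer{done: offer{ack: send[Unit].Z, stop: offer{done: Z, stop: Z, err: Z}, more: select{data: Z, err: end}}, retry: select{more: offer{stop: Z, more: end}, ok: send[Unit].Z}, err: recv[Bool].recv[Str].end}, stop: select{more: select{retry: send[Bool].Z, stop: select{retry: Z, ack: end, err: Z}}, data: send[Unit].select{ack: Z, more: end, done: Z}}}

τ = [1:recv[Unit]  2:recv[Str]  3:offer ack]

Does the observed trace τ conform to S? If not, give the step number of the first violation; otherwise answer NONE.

1

step 1: got recv[Unit], protocol expects send[Unit]  ✗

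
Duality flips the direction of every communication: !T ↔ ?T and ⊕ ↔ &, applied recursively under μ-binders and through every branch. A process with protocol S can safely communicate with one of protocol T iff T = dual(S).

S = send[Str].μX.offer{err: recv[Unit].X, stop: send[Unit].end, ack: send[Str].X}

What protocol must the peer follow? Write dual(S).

recv[Str].μX.select{err: send[Unit].X, stop: recv[Unit].end, ack: recv[Str].X}

send[Str] → recv[Str]
  μX → μX  (μ self-dual)
    offer{err,stop,ack} → select{err,stop,ack}  (external→internal)
      • err:
        recv[Unit] → send[Unit]
          X ↦ X
      • stop:
        send[Unit] → recv[Unit]
          end ↦ end
      • ack:
        send[Str] → recv[Str]
          X ↦ X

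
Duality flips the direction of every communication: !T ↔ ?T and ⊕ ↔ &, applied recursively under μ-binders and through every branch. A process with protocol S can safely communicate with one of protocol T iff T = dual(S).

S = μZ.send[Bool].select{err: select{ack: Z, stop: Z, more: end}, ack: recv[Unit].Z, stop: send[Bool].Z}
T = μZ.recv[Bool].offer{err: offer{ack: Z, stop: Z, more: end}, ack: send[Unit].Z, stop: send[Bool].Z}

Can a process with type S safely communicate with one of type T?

NO

μZ ‖ μZ  ok (rec unchanged)
  send[Bool] ‖ recv[Bool]  ok
    select{err,ack,stop} ‖ offer{err,ack,stop}  ok labels match
      case err:
        select{ack,stop,more} ‖ offer{ack,stop,more}  ok labels match
          case ack:
            Z ‖ Z  ok
          case stop:
            Z ‖ Z  ok
          case more:
            end ‖ end  ok
      case ack:
        recv[Unit] ‖ send[Unit]  ok
          Z ‖ Z  ok
      case stop:
        send[Bool] ‖ send[Bool]  ✗ same direction on both sides — not dual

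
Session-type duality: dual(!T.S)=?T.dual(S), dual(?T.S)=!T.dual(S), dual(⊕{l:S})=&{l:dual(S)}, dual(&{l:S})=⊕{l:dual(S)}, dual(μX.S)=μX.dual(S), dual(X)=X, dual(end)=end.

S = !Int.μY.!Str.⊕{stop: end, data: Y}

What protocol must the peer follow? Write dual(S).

!Int → ?Int
  μY → μY  (binder kept)
    !Str → ?Str
      ⊕{stop,data} → &{stop,data}  (internal→external)
        [stop]
          end ↦ end
        [data]
          Y ↦ Y

?Int.μY.?Str.&{stop: end, data: Y}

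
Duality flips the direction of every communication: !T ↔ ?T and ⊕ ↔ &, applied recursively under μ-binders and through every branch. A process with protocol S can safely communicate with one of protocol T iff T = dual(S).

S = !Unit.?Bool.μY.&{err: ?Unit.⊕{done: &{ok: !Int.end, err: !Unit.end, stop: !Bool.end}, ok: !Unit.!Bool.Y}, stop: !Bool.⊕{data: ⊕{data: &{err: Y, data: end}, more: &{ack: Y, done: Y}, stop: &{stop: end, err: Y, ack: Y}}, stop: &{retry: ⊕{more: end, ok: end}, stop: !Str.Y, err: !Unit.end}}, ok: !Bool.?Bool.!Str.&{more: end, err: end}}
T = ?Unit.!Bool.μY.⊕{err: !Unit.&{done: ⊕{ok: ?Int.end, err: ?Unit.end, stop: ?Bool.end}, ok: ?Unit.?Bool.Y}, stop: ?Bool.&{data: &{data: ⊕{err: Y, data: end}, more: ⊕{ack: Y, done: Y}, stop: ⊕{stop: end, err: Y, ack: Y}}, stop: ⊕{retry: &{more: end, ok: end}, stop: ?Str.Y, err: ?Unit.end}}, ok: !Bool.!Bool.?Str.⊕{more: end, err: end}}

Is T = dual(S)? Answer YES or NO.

NO

!Unit vs ?Unit  ok
  ?Bool vs !Bool  ok
    μY vs μY  ok (binder kept)
      &{err,stop,ok} vs ⊕{err,stop,ok}  ok same labels
        • err:
          ?Unit vs !Unit  ok
            ⊕{done,ok} vs &{done,ok}  ok same labels
              • done:
                &{ok,err,stop} vs ⊕{ok,err,stop}  ok same labels
                  • ok:
                    !Int vs ?Int  ok
                      end vs end  ok
                  • err:
                    !Unit vs ?Unit  ok
                      end vs end  ok
                  • stop:
                    !Bool vs ?Bool  ok
                      end vs end  ok
              • ok:
                !Unit vs ?Unit  ok
                  !Bool vs ?Bool  ok
                    Y vs Y  ok
        • stop:
          !Bool vs ?Bool  ok
            ⊕{data,stop} vs &{data,stop}  ok same labels
              • data:
                ⊕{data,more,stop} vs &{data,more,stop}  ok same labels
                  • data:
                    &{err,data} vs ⊕{err,data}  ok same labels
                      • err:
                        Y vs Y  ok
                      • data:
                        end vs end  ok
                  • more:
                    &{ack,done} vs ⊕{ack,done}  ok same labels
                      • ack:
                        Y vs Y  ok
                      • done:
                        Y vs Y  ok
                  • stop:
                    &{stop,err,ack} vs ⊕{stop,err,ack}  ok same labels
                      • stop:
                        end vs end  ok
                      • err:
                        Y vs Y  ok
                      • ack:
                        Y vs Y  ok
              • stop:
                &{retry,stop,err} vs ⊕{retry,stop,err}  ok same labels
                  • retry:
                    ⊕{more,ok} vs &{more,ok}  ok same labels
                      • more:
                        end vs end  ok
                      • ok:
                        end vs end  ok
                  • stop:
                    !Str vs ?Str  ok
                      Y vs Y  ok
                  • err:
                    !Unit vs ?Unit  ok
                      end vs end  ok
        • ok:
          !Bool vs !Bool  ✗ same direction on both sides — not dual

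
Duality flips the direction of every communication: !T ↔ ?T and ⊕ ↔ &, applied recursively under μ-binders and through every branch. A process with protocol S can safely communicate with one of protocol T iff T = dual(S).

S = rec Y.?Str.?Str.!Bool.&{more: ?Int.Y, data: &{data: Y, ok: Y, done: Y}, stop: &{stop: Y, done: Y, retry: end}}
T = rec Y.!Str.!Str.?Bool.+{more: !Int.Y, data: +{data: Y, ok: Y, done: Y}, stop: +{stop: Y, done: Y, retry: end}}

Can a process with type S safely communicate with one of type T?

YES

rec Y ‖ rec Y  ✓ (binder kept)
  ?Str ‖ !Str  ✓
    ?Str ‖ !Str  ✓
      !Bool ‖ ?Bool  ✓
        &{more,data,stop} ‖ +{more,data,stop}  ✓ labels match
          • more:
            ?Int ‖ !Int  ✓
              Y ‖ Y  ✓
          • data:
            &{data,ok,done} ‖ +{data,ok,done}  ✓ labels match
              • data:
                Y ‖ Y  ✓
              • ok:
                Y ‖ Y  ✓
              • done:
                Y ‖ Y  ✓
          • stop:
            &{stop,done,retry} ‖ +{stop,done,retry}  ✓ labels match
              • stop:
                Y ‖ Y  ✓
              • done:
                Y ‖ Y  ✓
              • retry:
                end ‖ end  ✓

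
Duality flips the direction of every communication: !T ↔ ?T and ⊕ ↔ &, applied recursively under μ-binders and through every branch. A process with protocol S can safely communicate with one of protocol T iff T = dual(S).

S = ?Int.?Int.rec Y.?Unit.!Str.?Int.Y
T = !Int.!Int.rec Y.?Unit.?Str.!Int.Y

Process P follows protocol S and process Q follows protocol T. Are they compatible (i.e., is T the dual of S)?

?Int vs !Int  match
  ?Int vs !Int  match
    rec Y vs rec Y  match (rec unchanged)
      ?Unit vs ?Unit  ✗ same direction on both sides — not dual

NO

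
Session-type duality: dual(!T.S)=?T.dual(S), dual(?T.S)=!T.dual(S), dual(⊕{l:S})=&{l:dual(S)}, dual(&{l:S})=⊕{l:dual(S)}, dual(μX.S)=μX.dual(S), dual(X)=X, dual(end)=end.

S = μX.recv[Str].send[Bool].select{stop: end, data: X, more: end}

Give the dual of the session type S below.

μX ↦ μX  (binder kept)
  recv[Str] ↦ send[Str]
    send[Bool] ↦ recv[Bool]
      select{stop,data,more} ↦ offer{stop,data,more}  (select→offer)
        case stop:
          end self-dual
        case data:
          X self-dual
        case more:
          end self-dual

μX.send[Str].recv[Bool].offer{stop: end, data: X, more: end}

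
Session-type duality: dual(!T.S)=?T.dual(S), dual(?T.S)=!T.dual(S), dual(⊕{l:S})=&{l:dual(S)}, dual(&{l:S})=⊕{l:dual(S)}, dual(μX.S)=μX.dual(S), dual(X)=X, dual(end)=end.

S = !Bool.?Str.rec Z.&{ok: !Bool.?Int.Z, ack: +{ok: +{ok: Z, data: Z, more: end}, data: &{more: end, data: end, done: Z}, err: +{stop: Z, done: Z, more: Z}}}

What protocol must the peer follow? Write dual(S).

?Bool.!Str.rec Z.+{ok: ?Bool.!Int.Z, ack: &{ok: &{ok: Z, data: Z, more: end}, data: +{more: end, data: end, done: Z}, err: &{stop: Z, done: Z, more: Z}}}

!Bool → ?Bool
  ?Str → !Str
    rec Z → rec Z  (rec unchanged)
      &{ok,ack} → +{ok,ack}  (&→⊕)
        [ok]
          !Bool → ?Bool
            ?Int → !Int
              Z self-dual
        [ack]
          +{ok,data,err} → &{ok,data,err}  (select→offer)
            [ok]
              +{ok,data,more} → &{ok,data,more}  (select→offer)
                [ok]
                  Z self-dual
                [data]
                  Z self-dual
                [more]
                  end self-dual
            [data]
              &{more,data,done} → +{more,data,done}  (&→⊕)
                [more]
                  end self-dual
                [data]
                  end self-dual
                [done]
                  Z self-dual
            [err]
              +{stop,done,more} → &{stop,done,more}  (select→offer)
                [stop]
                  Z self-dual
                [done]
                  Z self-dual
                [more]
                  Z self-dual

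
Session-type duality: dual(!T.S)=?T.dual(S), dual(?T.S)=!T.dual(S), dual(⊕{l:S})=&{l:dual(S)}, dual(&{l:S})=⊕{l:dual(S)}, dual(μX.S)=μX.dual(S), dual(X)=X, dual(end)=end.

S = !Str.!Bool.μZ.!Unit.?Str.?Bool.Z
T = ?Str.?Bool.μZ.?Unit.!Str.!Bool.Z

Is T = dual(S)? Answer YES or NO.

!Str ‖ ?Str  ok
  !Bool ‖ ?Bool  ok
    μZ ‖ μZ  ok (binder kept)
      !Unit ‖ ?Unit  ok
        ?Str ‖ !Str  ok
          ?Bool ‖ !Bool  ok
            Z ‖ Z  ok

YES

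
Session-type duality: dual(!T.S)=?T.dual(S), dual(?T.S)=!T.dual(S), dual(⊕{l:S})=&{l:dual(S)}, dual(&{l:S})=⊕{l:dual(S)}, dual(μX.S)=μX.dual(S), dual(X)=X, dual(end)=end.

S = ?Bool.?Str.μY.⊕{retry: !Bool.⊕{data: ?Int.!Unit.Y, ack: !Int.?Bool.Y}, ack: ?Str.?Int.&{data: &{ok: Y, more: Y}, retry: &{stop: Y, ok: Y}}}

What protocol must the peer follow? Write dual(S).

?Bool = !Bool
  ?Str = !Str
    μY = μY  (rec unchanged)
      ⊕{retry,ack} = &{retry,ack}  (⊕→&)
        • retry:
          !Bool = ?Bool
            ⊕{data,ack} = &{data,ack}  (⊕→&)
              • data:
                ?Int = !Int
                  !Unit = ?Unit
                    Y ↦ Y
              • ack:
                !Int = ?Int
                  ?Bool = !Bool
                    Y ↦ Y
        • ack:
          ?Str = !Str
            ?Int = !Int
              &{data,retry} = ⊕{data,retry}  (&→⊕)
                • data:
                  &{ok,more} = ⊕{ok,more}  (&→⊕)
                    • ok:
                      Y ↦ Y
                    • more:
                      Y ↦ Y
                • retry:
                  &{stop,ok} = ⊕{stop,ok}  (&→⊕)
                    • stop:
                      Y ↦ Y
                    • ok:
                      Y ↦ Y

!Bool.!Str.μY.&{retry: ?Bool.&{data: !Int.?Unit.Y, ack: ?Int.!Bool.Y}, ack: !Str.!Int.⊕{data: ⊕{ok: Y, more: Y}, retry: ⊕{stop: Y, ok: Y}}}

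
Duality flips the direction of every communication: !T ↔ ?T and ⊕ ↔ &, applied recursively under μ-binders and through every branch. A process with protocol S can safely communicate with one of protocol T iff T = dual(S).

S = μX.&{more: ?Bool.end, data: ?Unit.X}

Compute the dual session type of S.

μX.⊕{more: !Bool.end, data: !Unit.X}

μX = μX  (μ self-dual)
  &{more,data} = ⊕{more,data}  (&→⊕)
    case more:
      ?Bool = !Bool
        end self-dual
    case data:
      ?Unit = !Unit
        X self-dual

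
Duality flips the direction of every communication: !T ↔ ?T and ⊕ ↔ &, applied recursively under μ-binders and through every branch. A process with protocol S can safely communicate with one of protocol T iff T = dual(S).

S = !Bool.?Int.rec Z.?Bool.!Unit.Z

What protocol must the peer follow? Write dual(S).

!Bool ↦ ?Bool
  ?Int ↦ !Int
    rec Z ↦ rec Z  (binder kept)
      ?Bool ↦ !Bool
        !Unit ↦ ?Unit
          Z ↦ Z

?Bool.!Int.rec Z.!Bool.?Unit.Z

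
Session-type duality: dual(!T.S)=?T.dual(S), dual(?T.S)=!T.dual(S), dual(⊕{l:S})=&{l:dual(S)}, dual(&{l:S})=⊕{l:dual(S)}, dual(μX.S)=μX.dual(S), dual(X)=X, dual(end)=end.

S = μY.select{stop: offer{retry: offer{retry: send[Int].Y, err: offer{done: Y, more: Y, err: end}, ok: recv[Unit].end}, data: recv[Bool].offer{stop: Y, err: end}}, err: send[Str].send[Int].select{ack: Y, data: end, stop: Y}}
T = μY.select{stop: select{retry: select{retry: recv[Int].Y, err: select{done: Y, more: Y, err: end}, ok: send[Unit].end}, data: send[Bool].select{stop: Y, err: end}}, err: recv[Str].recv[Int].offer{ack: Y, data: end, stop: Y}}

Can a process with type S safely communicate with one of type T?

μY ‖ μY  ok (binder kept)
  select{stop,err} ‖ select{stop,err}  ✗ choice polarity not flipped — not dual

NO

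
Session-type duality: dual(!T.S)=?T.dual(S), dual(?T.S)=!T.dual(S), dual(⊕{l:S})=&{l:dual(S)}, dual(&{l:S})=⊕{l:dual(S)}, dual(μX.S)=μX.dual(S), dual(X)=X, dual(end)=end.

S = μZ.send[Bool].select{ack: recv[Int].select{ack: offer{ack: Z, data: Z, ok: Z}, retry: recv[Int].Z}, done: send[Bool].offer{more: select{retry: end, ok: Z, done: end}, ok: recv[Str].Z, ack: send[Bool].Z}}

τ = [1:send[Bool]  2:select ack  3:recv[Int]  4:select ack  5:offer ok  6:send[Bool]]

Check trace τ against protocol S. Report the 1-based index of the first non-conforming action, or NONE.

NONE

step 1: send[Bool]  ✓  cont: select{ack: recv[Int].select{ack: offer{ack: μZ.…, data: μZ.…, ok: μZ.…}, retry: recv[Int].μZ.…}, done: send[Bool].offer{more: select{retry: end, ok: μZ.…, done: end}, ok: recv[Str].μZ.…, ack: send[Bool].μZ.…}}
step 2: select ack  ✓  cont: recv[Int].select{ack: offer{ack: μZ.…, data: μZ.…, ok: μZ.…}, retry: recv[Int].μZ.…}
step 3: recv[Int]  ✓  cont: select{ack: offer{ack: μZ.…, data: μZ.…, ok: μZ.…}, retry: recv[Int].μZ.…}
step 4: select ack  ✓  cont: offer{ack: μZ.…, data: μZ.…, ok: μZ.…}
step 5: offer ok  ✓  cont: μZ.…
step 6: send[Bool]  ✓  cont: select{ack: recv[Int].select{ack: offer{ack: μZ.…, data: μZ.…, ok: μZ.…}, retry: recv[Int].μZ.…}, done: send[Bool].offer{more: select{retry: end, ok: μZ.…, done: end}, ok: recv[Str].μZ.…, ack: send[Bool].μZ.…}}
τ conforms to S (length 6)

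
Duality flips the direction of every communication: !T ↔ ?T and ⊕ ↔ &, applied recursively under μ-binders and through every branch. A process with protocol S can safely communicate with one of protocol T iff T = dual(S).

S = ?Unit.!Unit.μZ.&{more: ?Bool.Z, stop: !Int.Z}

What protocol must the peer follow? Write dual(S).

?Unit = !Unit
  !Unit = ?Unit
    μZ = μZ  (μ self-dual)
      &{more,stop} = ⊕{more,stop}  (offer→select)
        • more:
          ?Bool = !Bool
            dual(Z) = Z
        • stop:
          !Int = ?Int
            dual(Z) = Z

!Unit.?Unit.μZ.⊕{more: !Bool.Z, stop: ?Int.Z}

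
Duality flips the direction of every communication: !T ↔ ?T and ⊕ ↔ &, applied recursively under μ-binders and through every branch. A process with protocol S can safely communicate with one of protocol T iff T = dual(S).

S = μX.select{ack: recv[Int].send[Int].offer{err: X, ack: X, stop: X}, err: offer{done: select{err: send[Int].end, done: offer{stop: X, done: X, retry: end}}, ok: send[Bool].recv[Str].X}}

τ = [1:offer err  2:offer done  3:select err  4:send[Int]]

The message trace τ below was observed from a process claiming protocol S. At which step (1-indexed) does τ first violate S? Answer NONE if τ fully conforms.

step 1: got offer err, protocol expects select ack or select err  ✗

1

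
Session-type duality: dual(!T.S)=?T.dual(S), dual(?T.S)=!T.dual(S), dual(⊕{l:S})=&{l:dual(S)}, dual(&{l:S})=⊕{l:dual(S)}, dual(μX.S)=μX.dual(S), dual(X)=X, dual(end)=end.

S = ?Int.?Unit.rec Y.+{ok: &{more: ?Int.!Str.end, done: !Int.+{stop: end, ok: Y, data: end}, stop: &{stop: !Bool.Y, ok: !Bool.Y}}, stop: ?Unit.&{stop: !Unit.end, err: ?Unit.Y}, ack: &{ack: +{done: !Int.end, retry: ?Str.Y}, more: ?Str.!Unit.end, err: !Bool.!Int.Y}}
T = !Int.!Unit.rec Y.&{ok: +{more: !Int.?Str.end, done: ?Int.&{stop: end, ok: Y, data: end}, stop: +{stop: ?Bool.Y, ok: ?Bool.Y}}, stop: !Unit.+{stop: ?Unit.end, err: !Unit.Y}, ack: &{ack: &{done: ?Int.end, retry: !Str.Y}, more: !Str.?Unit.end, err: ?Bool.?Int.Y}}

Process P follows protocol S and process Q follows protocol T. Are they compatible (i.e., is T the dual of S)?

?Int vs !Int  match
  ?Unit vs !Unit  match
    rec Y vs rec Y  match (binder kept)
      +{ok,stop,ack} vs &{ok,stop,ack}  match label sets agree
        • ok:
          &{more,done,stop} vs +{more,done,stop}  match label sets agree
            • more:
              ?Int vs !Int  match
                !Str vs ?Str  match
                  end vs end  match
            • done:
              !Int vs ?Int  match
                +{stop,ok,data} vs &{stop,ok,data}  match label sets agree
                  • stop:
                    end vs end  match
                  • ok:
                    Y vs Y  match
                  • data:
                    end vs end  match
            • stop:
              &{stop,ok} vs +{stop,ok}  match label sets agree
                • stop:
                  !Bool vs ?Bool  match
                    Y vs Y  match
                • ok:
                  !Bool vs ?Bool  match
                    Y vs Y  match
        • stop:
          ?Unit vs !Unit  match
            &{stop,err} vs +{stop,err}  match label sets agree
              • stop:
                !Unit vs ?Unit  match
                  end vs end  match
              • err:
                ?Unit vs !Unit  match
                  Y vs Y  match
        • ack:
          &{ack,more,err} vs &{ack,more,err}  ✗ choice polarity not flipped — not dual

NO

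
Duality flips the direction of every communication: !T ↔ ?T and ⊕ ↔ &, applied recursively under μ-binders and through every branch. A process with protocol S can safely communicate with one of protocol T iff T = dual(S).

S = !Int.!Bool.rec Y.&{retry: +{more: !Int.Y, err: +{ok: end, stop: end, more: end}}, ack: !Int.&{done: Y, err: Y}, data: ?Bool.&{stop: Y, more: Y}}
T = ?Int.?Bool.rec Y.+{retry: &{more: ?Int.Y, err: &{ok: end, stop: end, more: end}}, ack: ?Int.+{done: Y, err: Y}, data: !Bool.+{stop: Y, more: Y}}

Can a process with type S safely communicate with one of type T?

YES

!Int | ?Int  ✓
  !Bool | ?Bool  ✓
    rec Y | rec Y  ✓ (rec unchanged)
      &{retry,ack,data} | +{retry,ack,data}  ✓ label sets agree
        case retry:
          +{more,err} | &{more,err}  ✓ label sets agree
            case more:
              !Int | ?Int  ✓
                Y | Y  ✓
            case err:
              +{ok,stop,more} | &{ok,stop,more}  ✓ label sets agree
                case ok:
                  end | end  ✓
                case stop:
                  end | end  ✓
                case more:
                  end | end  ✓
        case ack:
          !Int | ?Int  ✓
            &{done,err} | +{done,err}  ✓ label sets agree
              case done:
                Y | Y  ✓
              case err:
                Y | Y  ✓
        case data:
          ?Bool | !Bool  ✓
            &{stop,more} | +{stop,more}  ✓ label sets agree
              case stop:
                Y | Y  ✓
              case more:
                Y | Y  ✓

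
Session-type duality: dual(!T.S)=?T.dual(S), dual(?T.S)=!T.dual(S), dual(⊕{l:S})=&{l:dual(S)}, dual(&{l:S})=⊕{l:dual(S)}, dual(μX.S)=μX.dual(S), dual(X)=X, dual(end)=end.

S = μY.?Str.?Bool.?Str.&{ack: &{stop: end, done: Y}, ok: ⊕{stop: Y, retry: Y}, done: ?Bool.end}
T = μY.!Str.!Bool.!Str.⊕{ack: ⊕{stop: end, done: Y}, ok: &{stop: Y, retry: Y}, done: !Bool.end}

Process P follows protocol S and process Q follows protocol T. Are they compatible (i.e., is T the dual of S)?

μY ‖ μY  ok (rec unchanged)
  ?Str ‖ !Str  ok
    ?Bool ‖ !Bool  ok
      ?Str ‖ !Str  ok
        &{ack,ok,done} ‖ ⊕{ack,ok,done}  ok labels match
          • ack:
            &{stop,done} ‖ ⊕{stop,done}  ok labels match
              • stop:
                end ‖ end  ok
              • done:
                Y ‖ Y  ok
          • ok:
            ⊕{stop,retry} ‖ &{stop,retry}  ok labels match
              • stop:
                Y ‖ Y  ok
              • retry:
                Y ‖ Y  ok
          • done:
            ?Bool ‖ !Bool  ok
              end ‖ end  ok

YES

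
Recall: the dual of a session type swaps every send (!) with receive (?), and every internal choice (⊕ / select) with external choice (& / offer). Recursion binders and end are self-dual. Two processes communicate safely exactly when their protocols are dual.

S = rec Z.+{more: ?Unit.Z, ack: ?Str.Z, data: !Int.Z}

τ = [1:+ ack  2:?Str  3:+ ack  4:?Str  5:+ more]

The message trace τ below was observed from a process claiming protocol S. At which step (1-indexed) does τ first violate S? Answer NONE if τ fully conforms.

NONE

step 1: + ack  match  cont: ?Str.rec Z.…
step 2: ?Str  match  cont: rec Z.…
step 3: + ack  match  cont: ?Str.rec Z.…
step 4: ?Str  match  cont: rec Z.…
step 5: + more  match  cont: ?Unit.rec Z.…
all 5 steps conform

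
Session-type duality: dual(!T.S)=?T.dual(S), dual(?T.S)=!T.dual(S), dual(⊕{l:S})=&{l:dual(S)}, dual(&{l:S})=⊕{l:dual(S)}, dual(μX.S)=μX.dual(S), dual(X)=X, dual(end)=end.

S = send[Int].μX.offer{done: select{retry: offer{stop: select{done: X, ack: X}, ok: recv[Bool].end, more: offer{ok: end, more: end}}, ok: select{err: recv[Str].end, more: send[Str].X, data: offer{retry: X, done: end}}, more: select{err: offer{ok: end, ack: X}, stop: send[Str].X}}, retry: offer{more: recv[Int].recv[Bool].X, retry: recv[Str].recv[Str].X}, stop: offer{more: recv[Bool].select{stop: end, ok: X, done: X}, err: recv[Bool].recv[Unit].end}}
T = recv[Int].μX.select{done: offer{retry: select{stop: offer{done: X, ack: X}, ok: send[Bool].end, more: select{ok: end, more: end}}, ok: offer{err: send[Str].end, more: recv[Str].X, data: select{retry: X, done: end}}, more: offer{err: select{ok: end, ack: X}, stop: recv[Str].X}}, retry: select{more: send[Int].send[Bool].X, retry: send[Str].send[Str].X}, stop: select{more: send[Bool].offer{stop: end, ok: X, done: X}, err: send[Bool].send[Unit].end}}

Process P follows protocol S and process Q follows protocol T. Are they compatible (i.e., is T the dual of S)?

YES

send[Int] ‖ recv[Int]  match
  μX ‖ μX  match (μ self-dual)
    offer{done,retry,stop} ‖ select{done,retry,stop}  match labels match
      • done:
        select{retry,ok,more} ‖ offer{retry,ok,more}  match labels match
          • retry:
            offer{stop,ok,more} ‖ select{stop,ok,more}  match labels match
              • stop:
                select{done,ack} ‖ offer{done,ack}  match labels match
                  • done:
                    X ‖ X  match
                  • ack:
                    X ‖ X  match
              • ok:
                recv[Bool] ‖ send[Bool]  match
                  end ‖ end  match
              • more:
                offer{ok,more} ‖ select{ok,more}  match labels match
                  • ok:
                    end ‖ end  match
                  • more:
                    end ‖ end  match
          • ok:
            select{err,more,data} ‖ offer{err,more,data}  match labels match
              • err:
                recv[Str] ‖ send[Str]  match
                  end ‖ end  match
              • more:
                send[Str] ‖ recv[Str]  match
                  X ‖ X  match
              • data:
                offer{retry,done} ‖ select{retry,done}  match labels match
                  • retry:
                    X ‖ X  match
                  • done:
                    end ‖ end  match
          • more:
            select{err,stop} ‖ offer{err,stop}  match labels match
              • err:
                offer{ok,ack} ‖ select{ok,ack}  match labels match
                  • ok:
                    end ‖ end  match
                  • ack:
                    X ‖ X  match
              • stop:
                send[Str] ‖ recv[Str]  match
                  X ‖ X  match
      • retry:
        offer{more,retry} ‖ select{more,retry}  match labels match
          • more:
            recv[Int] ‖ send[Int]  match
              recv[Bool] ‖ send[Bool]  match
                X ‖ X  match
          • retry:
            recv[Str] ‖ send[Str]  match
              recv[Str] ‖ send[Str]  match
                X ‖ X  match
      • stop:
        offer{more,err} ‖ select{more,err}  match labels match
          • more:
            recv[Bool] ‖ send[Bool]  match
              select{stop,ok,done} ‖ offer{stop,ok,done}  match labels match
                • stop:
                  end ‖ end  match
                • ok:
                  X ‖ X  match
                • done:
                  X ‖ X  match
          • err:
            recv[Bool] ‖ send[Bool]  match
              recv[Unit] ‖ send[Unit]  match
                end ‖ end  match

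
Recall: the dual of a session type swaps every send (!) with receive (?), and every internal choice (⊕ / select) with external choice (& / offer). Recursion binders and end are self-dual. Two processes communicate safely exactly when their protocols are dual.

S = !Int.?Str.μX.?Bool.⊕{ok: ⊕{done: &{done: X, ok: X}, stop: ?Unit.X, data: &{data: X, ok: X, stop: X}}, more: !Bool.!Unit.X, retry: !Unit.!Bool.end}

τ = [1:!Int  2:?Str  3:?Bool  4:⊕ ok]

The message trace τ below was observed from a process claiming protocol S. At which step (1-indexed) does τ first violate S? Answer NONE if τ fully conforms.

step 1: !Int  match  now at ?Str.μX.…
step 2: ?Str  match  now at μX.…
step 3: ?Bool  match  now at ⊕{ok: ⊕{done: &{done: μX.…, ok: μX.…}, stop: ?Unit.μX.…, data: &{data: μX.…, ok: μX.…, stop: μX.…}}, more: !Bool.!Unit.μX.…, retry: !Unit.!Bool.end}
step 4: ⊕ ok  match  now at ⊕{done: &{done: μX.…, ok: μX.…}, stop: ?Unit.μX.…, data: &{data: μX.…, ok: μX.…, stop: μX.…}}
all 4 steps conform

NONE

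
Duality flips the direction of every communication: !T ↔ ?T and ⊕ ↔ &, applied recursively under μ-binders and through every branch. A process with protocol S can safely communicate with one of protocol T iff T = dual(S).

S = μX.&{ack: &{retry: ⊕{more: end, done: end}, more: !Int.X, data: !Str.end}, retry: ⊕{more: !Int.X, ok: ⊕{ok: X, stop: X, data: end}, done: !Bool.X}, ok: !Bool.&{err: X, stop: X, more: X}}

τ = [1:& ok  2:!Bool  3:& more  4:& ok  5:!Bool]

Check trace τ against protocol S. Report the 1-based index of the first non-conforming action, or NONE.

NONE

@1 & ok  ok  now at !Bool.&{err: μX.…, stop: μX.…, more: μX.…}
@2 !Bool  ok  now at &{err: μX.…, stop: μX.…, more: μX.…}
@3 & more  ok  now at μX.…
@4 & ok  ok  now at !Bool.&{err: μX.…, stop: μX.…, more: μX.…}
@5 !Bool  ok  now at &{err: μX.…, stop: μX.…, more: μX.…}
τ conforms to S (length 5)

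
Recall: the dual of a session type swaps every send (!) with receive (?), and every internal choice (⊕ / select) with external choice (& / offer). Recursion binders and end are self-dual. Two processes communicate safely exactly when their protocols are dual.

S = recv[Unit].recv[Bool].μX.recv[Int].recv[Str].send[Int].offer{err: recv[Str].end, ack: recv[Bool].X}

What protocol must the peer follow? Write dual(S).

send[Unit].send[Bool].μX.send[Int].send[Str].recv[Int].select{err: send[Str].end, ack: send[Bool].X}

recv[Unit] → send[Unit]
  recv[Bool] → send[Bool]
    μX → μX  (μ self-dual)
      recv[Int] → send[Int]
        recv[Str] → send[Str]
          send[Int] → recv[Int]
            offer{err,ack} → select{err,ack}  (&→⊕)
              • err:
                recv[Str] → send[Str]
                  dual(end) = end
              • ack:
                recv[Bool] → send[Bool]
                  dual(X) = X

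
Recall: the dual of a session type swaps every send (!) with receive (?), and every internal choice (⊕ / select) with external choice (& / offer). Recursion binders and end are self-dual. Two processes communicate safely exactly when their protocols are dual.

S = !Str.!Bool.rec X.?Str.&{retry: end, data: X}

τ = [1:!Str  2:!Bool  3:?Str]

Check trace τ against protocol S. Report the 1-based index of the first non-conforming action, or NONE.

NONE

step 1: !Str  match  residual = !Bool.rec X.…
step 2: !Bool  match  residual = rec X.…
step 3: ?Str  match  residual = &{retry: end, data: rec X.…}
all 3 steps conform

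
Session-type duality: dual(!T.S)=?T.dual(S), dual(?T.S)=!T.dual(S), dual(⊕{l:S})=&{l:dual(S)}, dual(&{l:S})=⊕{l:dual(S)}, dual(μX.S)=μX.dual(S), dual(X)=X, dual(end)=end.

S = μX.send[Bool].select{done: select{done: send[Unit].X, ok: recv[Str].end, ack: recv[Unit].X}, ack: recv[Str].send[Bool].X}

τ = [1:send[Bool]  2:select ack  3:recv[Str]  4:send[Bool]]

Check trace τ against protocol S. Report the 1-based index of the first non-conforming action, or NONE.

[1] send[Bool]  ✓  state: select{done: select{done: send[Unit].μX.…, ok: recv[Str].end, ack: recv[Unit].μX.…}, ack: recv[Str].send[Bool].μX.…}
[2] select ack  ✓  state: recv[Str].send[Bool].μX.…
[3] recv[Str]  ✓  state: send[Bool].μX.…
[4] send[Bool]  ✓  state: μX.…
trace exhausted — no violation

NONE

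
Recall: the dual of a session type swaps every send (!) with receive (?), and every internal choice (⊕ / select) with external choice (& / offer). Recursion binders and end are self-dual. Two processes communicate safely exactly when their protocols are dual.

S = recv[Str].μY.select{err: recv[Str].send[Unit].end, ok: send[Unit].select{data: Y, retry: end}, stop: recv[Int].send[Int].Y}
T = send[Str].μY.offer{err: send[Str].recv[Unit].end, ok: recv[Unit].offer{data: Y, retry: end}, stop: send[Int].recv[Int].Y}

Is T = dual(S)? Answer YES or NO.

recv[Str] ‖ send[Str]  ✓
  μY ‖ μY  ✓ (binder kept)
    select{err,ok,stop} ‖ offer{err,ok,stop}  ✓ labels match
      • err:
        recv[Str] ‖ send[Str]  ✓
          send[Unit] ‖ recv[Unit]  ✓
            end ‖ end  ✓
      • ok:
        send[Unit] ‖ recv[Unit]  ✓
          select{data,retry} ‖ offer{data,retry}  ✓ labels match
            • data:
              Y ‖ Y  ✓
            • retry:
              end ‖ end  ✓
      • stop:
        recv[Int] ‖ send[Int]  ✓
          send[Int] ‖ recv[Int]  ✓
            Y ‖ Y  ✓

YES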